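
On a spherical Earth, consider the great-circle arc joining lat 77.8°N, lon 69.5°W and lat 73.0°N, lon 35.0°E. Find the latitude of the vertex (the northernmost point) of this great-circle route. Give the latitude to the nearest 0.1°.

≈ 81.3°N

The great circle lies in the plane with unit normal n̂ = (p₁ × p₂)/|p₁ × p₂|.
Here n̂_z ≈ +0.152; the vertex latitude is φ_max = arccos|n̂_z| ≈ 81.3°.
Check via Clairaut: cos φ_max = |cos φ₁| · sin C = cos(77.8°)·sin(46.0°) ≈ 0.152, again giving ≈ 81.3°.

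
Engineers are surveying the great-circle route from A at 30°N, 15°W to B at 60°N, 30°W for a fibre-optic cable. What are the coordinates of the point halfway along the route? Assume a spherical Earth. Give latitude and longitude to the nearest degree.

Write both endpoints as unit vectors p₁, p₂ with components (cos φ cos λ, cos φ sin λ, sin φ).
The central angle between the endpoints is δ = arccos(p₁·p₂) ≈ 0.552 rad (31.6°).
Interpolate at f = 1/2 with slerp weights a = sin((1−f)δ)/sin δ ≈ 0.520, b = sin(fδ)/sin δ ≈ 0.520.
p = a·p₁ + b·p₂ ≈ (0.660, -0.246, 0.710); φ = arcsin(p_z) ≈ 45.23°, λ = atan2(p_y, p_x) ≈ -20.48°.

≈ 45°N, 20°W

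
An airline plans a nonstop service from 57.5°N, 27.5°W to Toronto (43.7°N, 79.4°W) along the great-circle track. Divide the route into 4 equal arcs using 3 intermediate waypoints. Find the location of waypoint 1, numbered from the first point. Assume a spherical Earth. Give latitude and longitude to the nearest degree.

The haversine formula gives a central angle δ ≈ 0.605 rad (34.7°) between the endpoints.
Interpolate at f = 1/4 with slerp weights a = sin((1−f)δ)/sin δ ≈ 0.771, b = sin(fδ)/sin δ ≈ 0.265.
p = a·p₁ + b·p₂ ≈ (0.403, -0.379, 0.833); φ = arcsin(p_z) ≈ 56.41°, λ = atan2(p_y, p_x) ≈ -43.31°.

≈ 56°N, 43°W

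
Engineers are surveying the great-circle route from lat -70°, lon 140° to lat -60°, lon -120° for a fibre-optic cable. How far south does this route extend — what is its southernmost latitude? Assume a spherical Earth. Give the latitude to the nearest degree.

The great circle lies in the plane with unit normal n̂ = (p₁ × p₂)/|p₁ × p₂|.
Here n̂_z ≈ +0.271; the vertex latitude is φ_max = arccos|n̂_z| ≈ 74.3°.

≈ -74°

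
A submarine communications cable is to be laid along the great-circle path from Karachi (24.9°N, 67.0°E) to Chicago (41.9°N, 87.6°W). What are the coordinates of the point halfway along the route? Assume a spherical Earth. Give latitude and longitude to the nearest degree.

From cos δ = sin φ₁ sin φ₂ + cos φ₁ cos φ₂ cos Δλ, the central angle is δ ≈ 1.906 rad (109.2°).
Interpolate at f = 1/2 with slerp weights a = sin((1−f)δ)/sin δ ≈ 0.863, b = sin(fδ)/sin δ ≈ 0.863.
p = a·p₁ + b·p₂ ≈ (0.333, 0.079, 0.940); φ = arcsin(p_z) ≈ 70.00°, λ = atan2(p_y, p_x) ≈ 13.32°.

≈ (70°N, 13°E)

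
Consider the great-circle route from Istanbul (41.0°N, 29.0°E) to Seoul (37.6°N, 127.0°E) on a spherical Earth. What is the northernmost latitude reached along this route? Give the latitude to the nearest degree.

The great circle lies in the plane with unit normal n̂ = (p₁ × p₂)/|p₁ × p₂|.
Here n̂_z ≈ +0.624; the vertex latitude is φ_max = arccos|n̂_z| ≈ 51.4°.

≈ 51°N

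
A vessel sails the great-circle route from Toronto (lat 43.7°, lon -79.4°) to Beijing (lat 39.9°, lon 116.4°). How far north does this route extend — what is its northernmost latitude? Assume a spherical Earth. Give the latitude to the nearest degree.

The great circle lies in the plane with unit normal n̂ = (p₁ × p₂)/|p₁ × p₂|.
Here n̂_z ≈ -0.152; the vertex latitude is φ_max = arccos|n̂_z| ≈ 81.3°.
Check via Clairaut: cos φ_max = |cos φ₁| · sin C = cos(43.7°)·sin(12.1°) ≈ 0.152, again giving ≈ 81.3°.

≈ 81°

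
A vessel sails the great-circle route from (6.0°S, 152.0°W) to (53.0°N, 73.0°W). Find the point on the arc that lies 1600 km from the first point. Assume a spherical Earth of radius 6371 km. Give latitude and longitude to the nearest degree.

The haversine formula gives a central angle δ ≈ 1.540 rad (88.2°) between the endpoints. The total great-circle distance is δ·R ≈ 1.540 × 6371 ≈ 9812 km, so the target fraction is f = 1600/9812 ≈ 0.163.
Interpolate at f ≈ 0.163 with slerp weights a = sin((1−f)δ)/sin δ ≈ 0.961, b = sin(fδ)/sin δ ≈ 0.249.
p = a·p₁ + b·p₂ ≈ (-0.800, -0.592, 0.098); φ = arcsin(p_z) ≈ 5.63°, λ = atan2(p_y, p_x) ≈ -143.51°.

≈ (6°N, 144°W)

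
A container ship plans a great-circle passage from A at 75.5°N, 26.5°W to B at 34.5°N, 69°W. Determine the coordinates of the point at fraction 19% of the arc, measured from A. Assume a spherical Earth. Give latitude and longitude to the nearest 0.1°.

Write both endpoints as unit vectors p₁, p₂ with components (cos φ cos λ, cos φ sin λ, sin φ).
The central angle between the endpoints is δ = arccos(p₁·p₂) ≈ 0.795 rad (45.5°).
Interpolate at f = 0.19 with slerp weights a = sin((1−f)δ)/sin δ ≈ 0.841, b = sin(fδ)/sin δ ≈ 0.211.
p = a·p₁ + b·p₂ ≈ (0.251, -0.256, 0.934); φ = arcsin(p_z) ≈ 69.00°, λ = atan2(p_y, p_x) ≈ -45.61°.

≈ 69.0°N, 45.6°W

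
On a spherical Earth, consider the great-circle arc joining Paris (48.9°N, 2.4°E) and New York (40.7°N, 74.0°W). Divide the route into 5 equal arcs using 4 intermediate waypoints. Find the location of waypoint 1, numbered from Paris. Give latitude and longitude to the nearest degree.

≈ 52°N, 13°W

Convert each endpoint to a unit vector on the sphere (x = cos φ cos λ, y = cos φ sin λ, z = sin φ).
The central angle between the endpoints is δ = arccos(p₁·p₂) ≈ 0.917 rad (52.5°).
Interpolate at f = 1/5 with slerp weights a = sin((1−f)δ)/sin δ ≈ 0.843, b = sin(fδ)/sin δ ≈ 0.230.
p = a·p₁ + b·p₂ ≈ (0.602, -0.144, 0.785); φ = arcsin(p_z) ≈ 51.76°, λ = atan2(p_y, p_x) ≈ -13.47°.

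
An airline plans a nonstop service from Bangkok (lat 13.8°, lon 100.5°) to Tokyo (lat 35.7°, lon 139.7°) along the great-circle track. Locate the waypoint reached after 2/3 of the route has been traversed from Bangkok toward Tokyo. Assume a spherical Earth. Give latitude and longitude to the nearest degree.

From cos δ = sin φ₁ sin φ₂ + cos φ₁ cos φ₂ cos Δλ, the central angle is δ ≈ 0.722 rad (41.4°).
Interpolate at f = 2/3 with slerp weights a = sin((1−f)δ)/sin δ ≈ 0.361, b = sin(fδ)/sin δ ≈ 0.701.
p = a·p₁ + b·p₂ ≈ (-0.498, 0.712, 0.495); φ = arcsin(p_z) ≈ 29.66°, λ = atan2(p_y, p_x) ≈ 124.94°.

≈ lat 30°, lon 125°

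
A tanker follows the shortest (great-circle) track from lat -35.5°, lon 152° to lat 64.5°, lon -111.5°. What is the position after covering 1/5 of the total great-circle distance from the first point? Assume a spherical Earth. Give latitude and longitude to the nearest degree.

≈ lat -14°, lon 165°

Write both endpoints as unit vectors p₁, p₂ with components (cos φ cos λ, cos φ sin λ, sin φ).
The central angle between the endpoints is δ = arccos(p₁·p₂) ≈ 2.170 rad (124.3°).
Interpolate at f = 1/5 with slerp weights a = sin((1−f)δ)/sin δ ≈ 1.194, b = sin(fδ)/sin δ ≈ 0.509.
p = a·p₁ + b·p₂ ≈ (-0.939, 0.253, -0.234); φ = arcsin(p_z) ≈ -13.54°, λ = atan2(p_y, p_x) ≈ 164.94°.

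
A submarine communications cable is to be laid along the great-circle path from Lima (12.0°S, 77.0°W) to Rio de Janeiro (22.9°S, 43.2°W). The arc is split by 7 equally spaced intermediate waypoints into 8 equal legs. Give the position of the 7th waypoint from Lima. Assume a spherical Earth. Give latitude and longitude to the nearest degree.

≈ 22°S, 48°W

The haversine formula gives a central angle δ ≈ 0.592 rad (33.9°) between the endpoints.
Interpolate at f = 7/8 with slerp weights a = sin((1−f)δ)/sin δ ≈ 0.132, b = sin(fδ)/sin δ ≈ 0.887.
p = a·p₁ + b·p₂ ≈ (0.625, -0.686, -0.373); φ = arcsin(p_z) ≈ -21.89°, λ = atan2(p_y, p_x) ≈ -47.66°.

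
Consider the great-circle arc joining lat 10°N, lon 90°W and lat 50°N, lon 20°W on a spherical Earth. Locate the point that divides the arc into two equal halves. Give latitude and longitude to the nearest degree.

Convert each endpoint to a unit vector on the sphere (x = cos φ cos λ, y = cos φ sin λ, z = sin φ).
The central angle between the endpoints is δ = arccos(p₁·p₂) ≈ 1.214 rad (69.5°).
Interpolate at f = 1/2 with slerp weights a = sin((1−f)δ)/sin δ ≈ 0.609, b = sin(fδ)/sin δ ≈ 0.609.
p = a·p₁ + b·p₂ ≈ (0.368, -0.733, 0.572); φ = arcsin(p_z) ≈ 34.89°, λ = atan2(p_y, p_x) ≈ -63.37°.

≈ lat 35°N, lon 63°W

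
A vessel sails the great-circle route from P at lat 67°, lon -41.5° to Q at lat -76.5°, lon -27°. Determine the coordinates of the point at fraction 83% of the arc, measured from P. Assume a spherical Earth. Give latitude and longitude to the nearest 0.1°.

The haversine formula gives a central angle δ ≈ 2.509 rad (143.8°) between the endpoints.
Interpolate at f = 0.83 with slerp weights a = sin((1−f)δ)/sin δ ≈ 0.700, b = sin(fδ)/sin δ ≈ 1.475.
p = a·p₁ + b·p₂ ≈ (0.512, -0.338, -0.790); φ = arcsin(p_z) ≈ -52.18°, λ = atan2(p_y, p_x) ≈ -33.42°.

≈ lat -52.2°, lon -33.4°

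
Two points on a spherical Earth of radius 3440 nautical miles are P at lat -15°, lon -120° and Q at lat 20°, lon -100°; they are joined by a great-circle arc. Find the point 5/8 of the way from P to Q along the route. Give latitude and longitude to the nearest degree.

≈ lat 7°, lon -108°

Write both endpoints as unit vectors p₁, p₂ with components (cos φ cos λ, cos φ sin λ, sin φ).
The central angle between the endpoints is δ = arccos(p₁·p₂) ≈ 0.701 rad (40.1°).
Interpolate at f = 5/8 with slerp weights a = sin((1−f)δ)/sin δ ≈ 0.403, b = sin(fδ)/sin δ ≈ 0.658.
p = a·p₁ + b·p₂ ≈ (-0.302, -0.946, 0.121); φ = arcsin(p_z) ≈ 6.93°, λ = atan2(p_y, p_x) ≈ -107.70°.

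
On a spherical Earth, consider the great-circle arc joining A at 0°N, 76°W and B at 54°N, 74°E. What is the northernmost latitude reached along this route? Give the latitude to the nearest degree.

≈ 70°N

The great circle lies in the plane with unit normal n̂ = (p₁ × p₂)/|p₁ × p₂|.
Here n̂_z ≈ +0.341; the vertex latitude is φ_max = arccos|n̂_z| ≈ 70.0°.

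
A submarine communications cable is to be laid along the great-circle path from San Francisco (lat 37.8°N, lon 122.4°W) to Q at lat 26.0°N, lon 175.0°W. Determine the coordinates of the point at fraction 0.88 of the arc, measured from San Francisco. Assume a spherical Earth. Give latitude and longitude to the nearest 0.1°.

≈ lat 28.5°N, lon 169.5°W

Convert each endpoint to a unit vector on the sphere (x = cos φ cos λ, y = cos φ sin λ, z = sin φ).
The central angle between the endpoints is δ = arccos(p₁·p₂) ≈ 0.795 rad (45.6°).
Interpolate at f = 0.88 with slerp weights a = sin((1−f)δ)/sin δ ≈ 0.133, b = sin(fδ)/sin δ ≈ 0.902.
p = a·p₁ + b·p₂ ≈ (-0.864, -0.160, 0.477); φ = arcsin(p_z) ≈ 28.50°, λ = atan2(p_y, p_x) ≈ -169.53°.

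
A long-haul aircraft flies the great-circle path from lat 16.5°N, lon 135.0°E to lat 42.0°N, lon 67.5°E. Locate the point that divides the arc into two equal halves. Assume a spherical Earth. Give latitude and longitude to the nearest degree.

Convert each endpoint to a unit vector on the sphere (x = cos φ cos λ, y = cos φ sin λ, z = sin φ).
The central angle between the endpoints is δ = arccos(p₁·p₂) ≈ 1.090 rad (62.4°).
Interpolate at f = 1/2 with slerp weights a = sin((1−f)δ)/sin δ ≈ 0.585, b = sin(fδ)/sin δ ≈ 0.585.
p = a·p₁ + b·p₂ ≈ (-0.230, 0.798, 0.557); φ = arcsin(p_z) ≈ 33.87°, λ = atan2(p_y, p_x) ≈ 106.09°.

≈ lat 34°N, lon 106°E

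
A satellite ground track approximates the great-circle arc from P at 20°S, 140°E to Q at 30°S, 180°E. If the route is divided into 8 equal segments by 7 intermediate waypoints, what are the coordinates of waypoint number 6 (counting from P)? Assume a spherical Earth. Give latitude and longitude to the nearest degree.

Convert each endpoint to a unit vector on the sphere (x = cos φ cos λ, y = cos φ sin λ, z = sin φ).
The central angle between the endpoints is δ = arccos(p₁·p₂) ≈ 0.653 rad (37.4°).
Interpolate at f = 6/8 with slerp weights a = sin((1−f)δ)/sin δ ≈ 0.267, b = sin(fδ)/sin δ ≈ 0.774.
p = a·p₁ + b·p₂ ≈ (-0.863, 0.162, -0.479); φ = arcsin(p_z) ≈ -28.59°, λ = atan2(p_y, p_x) ≈ 169.40°.

≈ 29°S, 169°E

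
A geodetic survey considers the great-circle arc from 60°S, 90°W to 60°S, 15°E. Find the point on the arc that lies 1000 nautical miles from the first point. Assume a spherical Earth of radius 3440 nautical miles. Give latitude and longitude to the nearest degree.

Write both endpoints as unit vectors p₁, p₂ with components (cos φ cos λ, cos φ sin λ, sin φ).
The central angle between the endpoints is δ = arccos(p₁·p₂) ≈ 0.816 rad (46.7°). The total great-circle distance is δ·R ≈ 0.816 × 3440 ≈ 2806 nmi, so the target fraction is f = 1000/2806 ≈ 0.356.
Interpolate at f ≈ 0.356 with slerp weights a = sin((1−f)δ)/sin δ ≈ 0.688, b = sin(fδ)/sin δ ≈ 0.394.
p = a·p₁ + b·p₂ ≈ (0.190, -0.293, -0.937); φ = arcsin(p_z) ≈ -69.55°, λ = atan2(p_y, p_x) ≈ -57.05°.

≈ 70°S, 57°W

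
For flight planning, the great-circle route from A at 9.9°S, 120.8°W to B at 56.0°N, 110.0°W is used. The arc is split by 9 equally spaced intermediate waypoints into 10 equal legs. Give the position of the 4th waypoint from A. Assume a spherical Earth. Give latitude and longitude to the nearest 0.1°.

≈ 16.5°N, 117.7°W

From cos δ = sin φ₁ sin φ₂ + cos φ₁ cos φ₂ cos Δλ, the central angle is δ ≈ 1.161 rad (66.5°).
Interpolate at f = 4/10 with slerp weights a = sin((1−f)δ)/sin δ ≈ 0.700, b = sin(fδ)/sin δ ≈ 0.488.
p = a·p₁ + b·p₂ ≈ (-0.446, -0.848, 0.285); φ = arcsin(p_z) ≈ 16.53°, λ = atan2(p_y, p_x) ≈ -117.74°.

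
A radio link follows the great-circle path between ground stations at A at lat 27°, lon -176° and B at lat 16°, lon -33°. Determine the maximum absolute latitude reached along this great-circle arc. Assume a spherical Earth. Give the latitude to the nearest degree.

The great circle lies in the plane with unit normal n̂ = (p₁ × p₂)/|p₁ × p₂|.
Here n̂_z ≈ +0.622; the vertex latitude is φ_max = arccos|n̂_z| ≈ 51.6°.

≈ 52°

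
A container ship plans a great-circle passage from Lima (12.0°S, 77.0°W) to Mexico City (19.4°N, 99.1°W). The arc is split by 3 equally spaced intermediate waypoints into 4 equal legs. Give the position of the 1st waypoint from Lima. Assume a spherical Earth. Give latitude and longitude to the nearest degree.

≈ 4°S, 82°W

Convert each endpoint to a unit vector on the sphere (x = cos φ cos λ, y = cos φ sin λ, z = sin φ).
The central angle between the endpoints is δ = arccos(p₁·p₂) ≈ 0.667 rad (38.2°).
Interpolate at f = 1/4 with slerp weights a = sin((1−f)δ)/sin δ ≈ 0.775, b = sin(fδ)/sin δ ≈ 0.268.
p = a·p₁ + b·p₂ ≈ (0.131, -0.989, -0.072); φ = arcsin(p_z) ≈ -4.13°, λ = atan2(p_y, p_x) ≈ -82.48°.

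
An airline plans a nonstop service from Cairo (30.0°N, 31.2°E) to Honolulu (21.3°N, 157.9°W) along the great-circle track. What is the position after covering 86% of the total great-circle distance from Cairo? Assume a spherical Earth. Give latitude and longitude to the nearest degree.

≈ (39°N, 162°W)

Write both endpoints as unit vectors p₁, p₂ with components (cos φ cos λ, cos φ sin λ, sin φ).
The central angle between the endpoints is δ = arccos(p₁·p₂) ≈ 2.233 rad (128.0°).
Interpolate at f = 0.86 with slerp weights a = sin((1−f)δ)/sin δ ≈ 0.390, b = sin(fδ)/sin δ ≈ 1.191.
p = a·p₁ + b·p₂ ≈ (-0.740, -0.243, 0.628); φ = arcsin(p_z) ≈ 38.89°, λ = atan2(p_y, p_x) ≈ -161.84°.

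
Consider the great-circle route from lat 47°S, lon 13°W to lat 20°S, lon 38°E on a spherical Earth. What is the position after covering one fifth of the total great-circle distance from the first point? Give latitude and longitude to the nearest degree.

The haversine formula gives a central angle δ ≈ 0.859 rad (49.2°) between the endpoints.
Interpolate at f = 1/5 with slerp weights a = sin((1−f)δ)/sin δ ≈ 0.838, b = sin(fδ)/sin δ ≈ 0.226.
p = a·p₁ + b·p₂ ≈ (0.724, 0.002, -0.690); φ = arcsin(p_z) ≈ -43.62°, λ = atan2(p_y, p_x) ≈ 0.16°.

≈ lat 44°S, lon 0°E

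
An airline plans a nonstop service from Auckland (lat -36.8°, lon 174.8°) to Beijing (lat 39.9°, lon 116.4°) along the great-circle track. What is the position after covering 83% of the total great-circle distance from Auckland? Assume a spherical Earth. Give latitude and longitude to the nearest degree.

Convert each endpoint to a unit vector on the sphere (x = cos φ cos λ, y = cos φ sin λ, z = sin φ).
The central angle between the endpoints is δ = arccos(p₁·p₂) ≈ 1.633 rad (93.6°).
Interpolate at f = 0.83 with slerp weights a = sin((1−f)δ)/sin δ ≈ 0.275, b = sin(fδ)/sin δ ≈ 0.979.
p = a·p₁ + b·p₂ ≈ (-0.553, 0.693, 0.463); φ = arcsin(p_z) ≈ 27.60°, λ = atan2(p_y, p_x) ≈ 128.60°.

≈ lat 28°, lon 129°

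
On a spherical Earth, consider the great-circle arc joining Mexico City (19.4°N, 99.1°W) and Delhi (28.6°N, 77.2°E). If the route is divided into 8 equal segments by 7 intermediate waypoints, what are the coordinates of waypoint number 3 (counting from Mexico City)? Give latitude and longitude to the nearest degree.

The haversine formula gives a central angle δ ≈ 2.302 rad (131.9°) between the endpoints.
Interpolate at f = 3/8 with slerp weights a = sin((1−f)δ)/sin δ ≈ 1.331, b = sin(fδ)/sin δ ≈ 1.020.
p = a·p₁ + b·p₂ ≈ (-0.000, -0.366, 0.931); φ = arcsin(p_z) ≈ 68.52°, λ = atan2(p_y, p_x) ≈ -90.02°.

≈ (69°N, 90°W)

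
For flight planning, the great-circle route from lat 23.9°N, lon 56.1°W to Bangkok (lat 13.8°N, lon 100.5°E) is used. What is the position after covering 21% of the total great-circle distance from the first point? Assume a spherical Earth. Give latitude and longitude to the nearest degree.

From cos δ = sin φ₁ sin φ₂ + cos φ₁ cos φ₂ cos Δλ, the central angle is δ ≈ 2.372 rad (135.9°).
Interpolate at f = 0.21 with slerp weights a = sin((1−f)δ)/sin δ ≈ 1.372, b = sin(fδ)/sin δ ≈ 0.687.
p = a·p₁ + b·p₂ ≈ (0.578, -0.385, 0.719); φ = arcsin(p_z) ≈ 46.01°, λ = atan2(p_y, p_x) ≈ -33.69°.

≈ lat 46°N, lon 34°W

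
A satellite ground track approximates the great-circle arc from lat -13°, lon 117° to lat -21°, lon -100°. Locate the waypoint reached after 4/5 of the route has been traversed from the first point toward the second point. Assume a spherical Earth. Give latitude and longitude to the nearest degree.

From cos δ = sin φ₁ sin φ₂ + cos φ₁ cos φ₂ cos Δλ, the central angle is δ ≈ 2.273 rad (130.2°).
Interpolate at f = 4/5 with slerp weights a = sin((1−f)δ)/sin δ ≈ 0.575, b = sin(fδ)/sin δ ≈ 1.270.
p = a·p₁ + b·p₂ ≈ (-0.460, -0.668, -0.584); φ = arcsin(p_z) ≈ -35.77°, λ = atan2(p_y, p_x) ≈ -124.56°.

≈ lat -36°, lon -125°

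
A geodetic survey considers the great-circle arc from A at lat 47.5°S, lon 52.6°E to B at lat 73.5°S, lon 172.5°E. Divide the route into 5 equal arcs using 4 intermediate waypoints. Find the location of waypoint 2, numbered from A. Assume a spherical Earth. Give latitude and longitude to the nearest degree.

Write both endpoints as unit vectors p₁, p₂ with components (cos φ cos λ, cos φ sin λ, sin φ).
The central angle between the endpoints is δ = arccos(p₁·p₂) ≈ 0.913 rad (52.3°).
Interpolate at f = 2/5 with slerp weights a = sin((1−f)δ)/sin δ ≈ 0.658, b = sin(fδ)/sin δ ≈ 0.451.
p = a·p₁ + b·p₂ ≈ (0.143, 0.370, -0.918); φ = arcsin(p_z) ≈ -66.63°, λ = atan2(p_y, p_x) ≈ 68.87°.

≈ lat 67°S, lon 69°E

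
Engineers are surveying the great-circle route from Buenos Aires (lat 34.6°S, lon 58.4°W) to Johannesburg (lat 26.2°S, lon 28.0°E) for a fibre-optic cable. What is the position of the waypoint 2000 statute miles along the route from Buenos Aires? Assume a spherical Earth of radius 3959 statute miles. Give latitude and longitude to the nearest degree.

≈ lat 39°S, lon 22°W

The haversine formula gives a central angle δ ≈ 1.269 rad (72.7°) between the endpoints. The total great-circle distance is δ·R ≈ 1.269 × 3959 ≈ 5025 mi, so the target fraction is f = 2000/5025 ≈ 0.398.
Interpolate at f ≈ 0.398 with slerp weights a = sin((1−f)δ)/sin δ ≈ 0.725, b = sin(fδ)/sin δ ≈ 0.507.
p = a·p₁ + b·p₂ ≈ (0.714, -0.294, -0.635); φ = arcsin(p_z) ≈ -39.43°, λ = atan2(p_y, p_x) ≈ -22.41°.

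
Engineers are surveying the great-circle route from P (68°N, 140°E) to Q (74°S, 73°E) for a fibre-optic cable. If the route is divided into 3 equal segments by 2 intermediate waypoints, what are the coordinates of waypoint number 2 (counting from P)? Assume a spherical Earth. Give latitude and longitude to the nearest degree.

The haversine formula gives a central angle δ ≈ 2.589 rad (148.3°) between the endpoints.
Interpolate at f = 2/3 with slerp weights a = sin((1−f)δ)/sin δ ≈ 1.446, b = sin(fδ)/sin δ ≈ 1.881.
p = a·p₁ + b·p₂ ≈ (-0.263, 0.844, -0.467); φ = arcsin(p_z) ≈ -27.85°, λ = atan2(p_y, p_x) ≈ 107.33°.

≈ (28°S, 107°E)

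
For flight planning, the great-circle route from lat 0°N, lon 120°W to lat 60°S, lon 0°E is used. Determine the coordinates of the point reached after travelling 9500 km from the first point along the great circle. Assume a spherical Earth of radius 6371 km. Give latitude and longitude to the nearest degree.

Write both endpoints as unit vectors p₁, p₂ with components (cos φ cos λ, cos φ sin λ, sin φ).
The central angle between the endpoints is δ = arccos(p₁·p₂) ≈ 1.823 rad (104.5°). The total great-circle distance is δ·R ≈ 1.823 × 6371 ≈ 11617 km, so the target fraction is f = 9500/11617 ≈ 0.818.
Interpolate at f ≈ 0.818 with slerp weights a = sin((1−f)δ)/sin δ ≈ 0.337, b = sin(fδ)/sin δ ≈ 1.030.
p = a·p₁ + b·p₂ ≈ (0.346, -0.292, -0.892); φ = arcsin(p_z) ≈ -63.07°, λ = atan2(p_y, p_x) ≈ -40.12°.

≈ lat 63°S, lon 40°W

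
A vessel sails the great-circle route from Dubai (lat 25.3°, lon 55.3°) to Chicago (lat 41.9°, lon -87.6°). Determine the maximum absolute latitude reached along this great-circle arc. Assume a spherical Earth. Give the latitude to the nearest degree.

The great circle lies in the plane with unit normal n̂ = (p₁ × p₂)/|p₁ × p₂|.
Here n̂_z ≈ -0.419; the vertex latitude is φ_max = arccos|n̂_z| ≈ 65.2°.
Check via Clairaut: cos φ_max = |cos φ₁| · sin C = cos(25.3°)·sin(27.6°) ≈ 0.419, again giving ≈ 65.2°.

≈ 65°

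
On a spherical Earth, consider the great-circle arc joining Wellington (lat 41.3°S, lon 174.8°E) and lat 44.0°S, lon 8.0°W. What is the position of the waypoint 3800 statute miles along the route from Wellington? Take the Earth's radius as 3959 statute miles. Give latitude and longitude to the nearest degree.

Write both endpoints as unit vectors p₁, p₂ with components (cos φ cos λ, cos φ sin λ, sin φ).
The central angle between the endpoints is δ = arccos(p₁·p₂) ≈ 1.652 rad (94.7°). The total great-circle distance is δ·R ≈ 1.652 × 3959 ≈ 6541 mi, so the target fraction is f = 3800/6541 ≈ 0.581.
Interpolate at f ≈ 0.581 with slerp weights a = sin((1−f)δ)/sin δ ≈ 0.640, b = sin(fδ)/sin δ ≈ 0.822.
p = a·p₁ + b·p₂ ≈ (0.106, -0.039, -0.994); φ = arcsin(p_z) ≈ -83.51°, λ = atan2(p_y, p_x) ≈ -20.00°.

≈ lat 84°S, lon 20°W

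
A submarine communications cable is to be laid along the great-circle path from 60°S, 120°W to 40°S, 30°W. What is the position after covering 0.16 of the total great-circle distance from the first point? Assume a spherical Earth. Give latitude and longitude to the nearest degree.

≈ 62°S, 102°W

From cos δ = sin φ₁ sin φ₂ + cos φ₁ cos φ₂ cos Δλ, the central angle is δ ≈ 0.980 rad (56.2°).
Interpolate at f = 0.16 with slerp weights a = sin((1−f)δ)/sin δ ≈ 0.883, b = sin(fδ)/sin δ ≈ 0.188.
p = a·p₁ + b·p₂ ≈ (-0.096, -0.454, -0.886); φ = arcsin(p_z) ≈ -62.33°, λ = atan2(p_y, p_x) ≈ -101.93°.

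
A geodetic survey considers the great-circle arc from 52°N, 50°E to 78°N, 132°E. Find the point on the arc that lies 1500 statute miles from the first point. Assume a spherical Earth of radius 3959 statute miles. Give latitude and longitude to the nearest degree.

≈ 71°N, 73°E

Write both endpoints as unit vectors p₁, p₂ with components (cos φ cos λ, cos φ sin λ, sin φ).
The central angle between the endpoints is δ = arccos(p₁·p₂) ≈ 0.662 rad (37.9°). The total great-circle distance is δ·R ≈ 0.662 × 3959 ≈ 2622 mi, so the target fraction is f = 1500/2622 ≈ 0.572.
Interpolate at f ≈ 0.572 with slerp weights a = sin((1−f)δ)/sin δ ≈ 0.455, b = sin(fδ)/sin δ ≈ 0.602.
p = a·p₁ + b·p₂ ≈ (0.096, 0.307, 0.947); φ = arcsin(p_z) ≈ 71.21°, λ = atan2(p_y, p_x) ≈ 72.61°.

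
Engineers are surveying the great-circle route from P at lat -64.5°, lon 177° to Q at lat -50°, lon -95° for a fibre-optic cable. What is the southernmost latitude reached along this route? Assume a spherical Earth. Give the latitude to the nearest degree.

≈ -67°

The great circle lies in the plane with unit normal n̂ = (p₁ × p₂)/|p₁ × p₂|.
Here n̂_z ≈ +0.388; the vertex latitude is φ_max = arccos|n̂_z| ≈ 67.2°.
Check via Clairaut: cos φ_max = |cos φ₁| · sin C = cos(64.5°)·sin(115.7°) ≈ 0.388, again giving ≈ 67.2°.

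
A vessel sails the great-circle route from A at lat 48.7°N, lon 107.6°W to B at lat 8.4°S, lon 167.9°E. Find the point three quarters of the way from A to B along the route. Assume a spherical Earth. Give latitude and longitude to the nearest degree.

Convert each endpoint to a unit vector on the sphere (x = cos φ cos λ, y = cos φ sin λ, z = sin φ).
The central angle between the endpoints is δ = arccos(p₁·p₂) ≈ 1.618 rad (92.7°).
Interpolate at f = 3/4 with slerp weights a = sin((1−f)δ)/sin δ ≈ 0.394, b = sin(fδ)/sin δ ≈ 0.938.
p = a·p₁ + b·p₂ ≈ (-0.986, -0.053, 0.159); φ = arcsin(p_z) ≈ 9.15°, λ = atan2(p_y, p_x) ≈ -176.90°.

≈ lat 9°N, lon 177°W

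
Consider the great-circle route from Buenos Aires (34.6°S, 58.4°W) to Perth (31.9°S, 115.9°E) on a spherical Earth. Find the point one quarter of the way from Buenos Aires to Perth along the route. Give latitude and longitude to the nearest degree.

Write both endpoints as unit vectors p₁, p₂ with components (cos φ cos λ, cos φ sin λ, sin φ).
The central angle between the endpoints is δ = arccos(p₁·p₂) ≈ 1.977 rad (113.3°).
Interpolate at f = 1/4 with slerp weights a = sin((1−f)δ)/sin δ ≈ 1.084, b = sin(fδ)/sin δ ≈ 0.516.
p = a·p₁ + b·p₂ ≈ (0.276, -0.366, -0.889); φ = arcsin(p_z) ≈ -62.71°, λ = atan2(p_y, p_x) ≈ -52.95°.

≈ (63°S, 53°W)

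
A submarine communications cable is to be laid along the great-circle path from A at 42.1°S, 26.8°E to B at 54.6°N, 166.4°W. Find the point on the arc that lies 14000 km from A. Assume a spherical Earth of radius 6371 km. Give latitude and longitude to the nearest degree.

Write both endpoints as unit vectors p₁, p₂ with components (cos φ cos λ, cos φ sin λ, sin φ).
The central angle between the endpoints is δ = arccos(p₁·p₂) ≈ 2.876 rad (164.8°). The total great-circle distance is δ·R ≈ 2.876 × 6371 ≈ 18323 km, so the target fraction is f = 14000/18323 ≈ 0.764.
Interpolate at f ≈ 0.764 with slerp weights a = sin((1−f)δ)/sin δ ≈ 2.391, b = sin(fδ)/sin δ ≈ 3.086.
p = a·p₁ + b·p₂ ≈ (-0.154, 0.380, 0.912); φ = arcsin(p_z) ≈ 65.82°, λ = atan2(p_y, p_x) ≈ 112.05°.

≈ 66°N, 112°E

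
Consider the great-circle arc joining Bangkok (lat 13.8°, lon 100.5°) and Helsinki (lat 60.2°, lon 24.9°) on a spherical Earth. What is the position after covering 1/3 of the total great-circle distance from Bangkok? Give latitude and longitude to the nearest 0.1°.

≈ lat 33.6°, lon 86.3°

Write both endpoints as unit vectors p₁, p₂ with components (cos φ cos λ, cos φ sin λ, sin φ).
The central angle between the endpoints is δ = arccos(p₁·p₂) ≈ 1.238 rad (70.9°).
Interpolate at f = 1/3 with slerp weights a = sin((1−f)δ)/sin δ ≈ 0.777, b = sin(fδ)/sin δ ≈ 0.424.
p = a·p₁ + b·p₂ ≈ (0.054, 0.831, 0.554); φ = arcsin(p_z) ≈ 33.61°, λ = atan2(p_y, p_x) ≈ 86.30°.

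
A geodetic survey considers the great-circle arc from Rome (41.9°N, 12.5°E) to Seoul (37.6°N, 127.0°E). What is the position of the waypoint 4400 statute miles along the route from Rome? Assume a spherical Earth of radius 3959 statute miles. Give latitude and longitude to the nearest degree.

≈ 49°N, 109°E

From cos δ = sin φ₁ sin φ₂ + cos φ₁ cos φ₂ cos Δλ, the central angle is δ ≈ 1.407 rad (80.6°). The total great-circle distance is δ·R ≈ 1.407 × 3959 ≈ 5571 mi, so the target fraction is f = 4400/5571 ≈ 0.790.
Interpolate at f ≈ 0.790 with slerp weights a = sin((1−f)δ)/sin δ ≈ 0.295, b = sin(fδ)/sin δ ≈ 0.908.
p = a·p₁ + b·p₂ ≈ (-0.219, 0.622, 0.752); φ = arcsin(p_z) ≈ 48.73°, λ = atan2(p_y, p_x) ≈ 109.34°.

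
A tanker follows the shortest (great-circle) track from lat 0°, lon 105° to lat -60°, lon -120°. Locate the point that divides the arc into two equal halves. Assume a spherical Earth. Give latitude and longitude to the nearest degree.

Convert each endpoint to a unit vector on the sphere (x = cos φ cos λ, y = cos φ sin λ, z = sin φ).
The central angle between the endpoints is δ = arccos(p₁·p₂) ≈ 1.932 rad (110.7°).
Interpolate at f = 1/2 with slerp weights a = sin((1−f)δ)/sin δ ≈ 0.879, b = sin(fδ)/sin δ ≈ 0.879.
p = a·p₁ + b·p₂ ≈ (-0.447, 0.469, -0.762); φ = arcsin(p_z) ≈ -49.61°, λ = atan2(p_y, p_x) ≈ 133.68°.

≈ lat -50°, lon 134°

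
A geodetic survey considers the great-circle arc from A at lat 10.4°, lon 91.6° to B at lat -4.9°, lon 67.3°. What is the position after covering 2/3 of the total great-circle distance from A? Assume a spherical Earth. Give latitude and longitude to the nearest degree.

Convert each endpoint to a unit vector on the sphere (x = cos φ cos λ, y = cos φ sin λ, z = sin φ).
The central angle between the endpoints is δ = arccos(p₁·p₂) ≈ 0.500 rad (28.6°).
Interpolate at f = 2/3 with slerp weights a = sin((1−f)δ)/sin δ ≈ 0.346, b = sin(fδ)/sin δ ≈ 0.682.
p = a·p₁ + b·p₂ ≈ (0.253, 0.967, 0.004); φ = arcsin(p_z) ≈ 0.24°, λ = atan2(p_y, p_x) ≈ 75.35°.

≈ lat 0°, lon 75°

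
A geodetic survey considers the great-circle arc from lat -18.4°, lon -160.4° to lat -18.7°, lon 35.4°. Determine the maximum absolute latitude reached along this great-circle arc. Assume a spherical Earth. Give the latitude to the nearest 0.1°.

The great circle lies in the plane with unit normal n̂ = (p₁ × p₂)/|p₁ × p₂|.
Here n̂_z ≈ -0.379; the vertex latitude is φ_max = arccos|n̂_z| ≈ 67.7°.
Check via Clairaut: cos φ_max = |cos φ₁| · sin C = cos(18.4°)·sin(156.5°) ≈ 0.379, again giving ≈ 67.7°.

≈ -67.7°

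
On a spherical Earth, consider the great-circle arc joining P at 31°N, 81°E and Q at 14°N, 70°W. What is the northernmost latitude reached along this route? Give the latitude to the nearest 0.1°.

The great circle lies in the plane with unit normal n̂ = (p₁ × p₂)/|p₁ × p₂|.
Here n̂_z ≈ -0.505; the vertex latitude is φ_max = arccos|n̂_z| ≈ 59.6°.

≈ 59.6°N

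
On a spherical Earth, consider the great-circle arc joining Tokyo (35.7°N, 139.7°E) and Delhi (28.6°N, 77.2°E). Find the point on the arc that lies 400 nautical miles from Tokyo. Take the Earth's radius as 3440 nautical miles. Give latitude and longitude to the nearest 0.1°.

Convert each endpoint to a unit vector on the sphere (x = cos φ cos λ, y = cos φ sin λ, z = sin φ).
The central angle between the endpoints is δ = arccos(p₁·p₂) ≈ 0.917 rad (52.5°). The total great-circle distance is δ·R ≈ 0.917 × 3440 ≈ 3153 nmi, so the target fraction is f = 400/3153 ≈ 0.127.
Interpolate at f ≈ 0.127 with slerp weights a = sin((1−f)δ)/sin δ ≈ 0.904, b = sin(fδ)/sin δ ≈ 0.146.
p = a·p₁ + b·p₂ ≈ (-0.532, 0.600, 0.598); φ = arcsin(p_z) ≈ 36.70°, λ = atan2(p_y, p_x) ≈ 131.54°.

≈ 36.7°N, 131.5°E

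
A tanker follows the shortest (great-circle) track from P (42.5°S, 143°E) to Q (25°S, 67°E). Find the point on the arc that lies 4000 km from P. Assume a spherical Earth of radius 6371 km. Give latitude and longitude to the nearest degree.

≈ (39°S, 95°E)

From cos δ = sin φ₁ sin φ₂ + cos φ₁ cos φ₂ cos Δλ, the central angle is δ ≈ 1.107 rad (63.4°). The total great-circle distance is δ·R ≈ 1.107 × 6371 ≈ 7054 km, so the target fraction is f = 4000/7054 ≈ 0.567.
Interpolate at f ≈ 0.567 with slerp weights a = sin((1−f)δ)/sin δ ≈ 0.516, b = sin(fδ)/sin δ ≈ 0.657.
p = a·p₁ + b·p₂ ≈ (-0.071, 0.777, -0.626); φ = arcsin(p_z) ≈ -38.75°, λ = atan2(p_y, p_x) ≈ 95.23°.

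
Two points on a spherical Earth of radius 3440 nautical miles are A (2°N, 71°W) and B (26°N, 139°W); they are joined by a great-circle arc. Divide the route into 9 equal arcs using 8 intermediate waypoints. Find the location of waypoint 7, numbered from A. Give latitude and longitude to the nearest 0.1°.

≈ (22.9°N, 122.4°W)

From cos δ = sin φ₁ sin φ₂ + cos φ₁ cos φ₂ cos Δλ, the central angle is δ ≈ 1.211 rad (69.4°).
Interpolate at f = 7/9 with slerp weights a = sin((1−f)δ)/sin δ ≈ 0.284, b = sin(fδ)/sin δ ≈ 0.864.
p = a·p₁ + b·p₂ ≈ (-0.494, -0.778, 0.389); φ = arcsin(p_z) ≈ 22.87°, λ = atan2(p_y, p_x) ≈ -122.40°.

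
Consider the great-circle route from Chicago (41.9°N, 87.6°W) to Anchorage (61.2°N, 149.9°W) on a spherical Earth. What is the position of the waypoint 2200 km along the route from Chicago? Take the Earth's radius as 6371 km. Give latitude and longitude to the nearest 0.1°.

≈ 55.1°N, 110.1°W

Write both endpoints as unit vectors p₁, p₂ with components (cos φ cos λ, cos φ sin λ, sin φ).
The central angle between the endpoints is δ = arccos(p₁·p₂) ≈ 0.720 rad (41.2°). The total great-circle distance is δ·R ≈ 0.720 × 6371 ≈ 4586 km, so the target fraction is f = 2200/4586 ≈ 0.480.
Interpolate at f ≈ 0.480 with slerp weights a = sin((1−f)δ)/sin δ ≈ 0.555, b = sin(fδ)/sin δ ≈ 0.513.
p = a·p₁ + b·p₂ ≈ (-0.197, -0.537, 0.821); φ = arcsin(p_z) ≈ 55.14°, λ = atan2(p_y, p_x) ≈ -110.13°.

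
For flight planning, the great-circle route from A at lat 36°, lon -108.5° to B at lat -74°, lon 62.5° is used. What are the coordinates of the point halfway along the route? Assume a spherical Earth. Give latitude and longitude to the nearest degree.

The haversine formula gives a central angle δ ≈ 2.474 rad (141.7°) between the endpoints.
Interpolate at f = 1/2 with slerp weights a = sin((1−f)δ)/sin δ ≈ 1.526, b = sin(fδ)/sin δ ≈ 1.526.
p = a·p₁ + b·p₂ ≈ (-0.198, -0.798, -0.570); φ = arcsin(p_z) ≈ -34.74°, λ = atan2(p_y, p_x) ≈ -103.91°.

≈ lat -35°, lon -104°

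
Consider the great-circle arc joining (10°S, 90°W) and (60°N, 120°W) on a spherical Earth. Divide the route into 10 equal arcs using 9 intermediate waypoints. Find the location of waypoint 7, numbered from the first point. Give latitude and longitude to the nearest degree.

≈ (40°N, 105°W)

Write both endpoints as unit vectors p₁, p₂ with components (cos φ cos λ, cos φ sin λ, sin φ).
The central angle between the endpoints is δ = arccos(p₁·p₂) ≈ 1.291 rad (74.0°).
Interpolate at f = 7/10 with slerp weights a = sin((1−f)δ)/sin δ ≈ 0.393, b = sin(fδ)/sin δ ≈ 0.817.
p = a·p₁ + b·p₂ ≈ (-0.204, -0.741, 0.640); φ = arcsin(p_z) ≈ 39.77°, λ = atan2(p_y, p_x) ≈ -105.42°.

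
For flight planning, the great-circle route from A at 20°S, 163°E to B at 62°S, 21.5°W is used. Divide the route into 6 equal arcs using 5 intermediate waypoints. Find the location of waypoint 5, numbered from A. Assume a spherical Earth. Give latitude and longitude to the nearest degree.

≈ 78°S, 27°W

The haversine formula gives a central angle δ ≈ 1.709 rad (97.9°) between the endpoints.
Interpolate at f = 5/6 with slerp weights a = sin((1−f)δ)/sin δ ≈ 0.284, b = sin(fδ)/sin δ ≈ 0.999.
p = a·p₁ + b·p₂ ≈ (0.181, -0.094, -0.979); φ = arcsin(p_z) ≈ -78.22°, λ = atan2(p_y, p_x) ≈ -27.38°.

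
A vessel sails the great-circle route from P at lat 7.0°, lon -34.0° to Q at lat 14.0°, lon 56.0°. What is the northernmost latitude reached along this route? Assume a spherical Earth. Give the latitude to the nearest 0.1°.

The great circle lies in the plane with unit normal n̂ = (p₁ × p₂)/|p₁ × p₂|.
Here n̂_z ≈ +0.963; the vertex latitude is φ_max = arccos|n̂_z| ≈ 15.5°.
Check via Clairaut: cos φ_max = |cos φ₁| · sin C = cos(7.0°)·sin(76.1°) ≈ 0.963, again giving ≈ 15.5°.

≈ 15.5°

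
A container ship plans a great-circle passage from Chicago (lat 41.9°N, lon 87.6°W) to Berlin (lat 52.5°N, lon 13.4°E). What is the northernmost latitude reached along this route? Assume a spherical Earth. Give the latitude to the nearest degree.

The great circle lies in the plane with unit normal n̂ = (p₁ × p₂)/|p₁ × p₂|.
Here n̂_z ≈ +0.496; the vertex latitude is φ_max = arccos|n̂_z| ≈ 60.2°.

≈ 60°N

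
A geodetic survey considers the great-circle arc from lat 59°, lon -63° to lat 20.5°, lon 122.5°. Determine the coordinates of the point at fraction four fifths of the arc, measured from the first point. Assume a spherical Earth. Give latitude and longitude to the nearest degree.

≈ lat 41°, lon 124°

Convert each endpoint to a unit vector on the sphere (x = cos φ cos λ, y = cos φ sin λ, z = sin φ).
The central angle between the endpoints is δ = arccos(p₁·p₂) ≈ 1.752 rad (100.4°).
Interpolate at f = 4/5 with slerp weights a = sin((1−f)δ)/sin δ ≈ 0.349, b = sin(fδ)/sin δ ≈ 1.002.
p = a·p₁ + b·p₂ ≈ (-0.423, 0.631, 0.650); φ = arcsin(p_z) ≈ 40.54°, λ = atan2(p_y, p_x) ≈ 123.80°.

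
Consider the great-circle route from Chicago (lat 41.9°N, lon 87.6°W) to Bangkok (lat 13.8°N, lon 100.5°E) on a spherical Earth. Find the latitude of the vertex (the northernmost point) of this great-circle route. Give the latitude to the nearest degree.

≈ 83°N

The great circle lies in the plane with unit normal n̂ = (p₁ × p₂)/|p₁ × p₂|.
Here n̂_z ≈ -0.123; the vertex latitude is φ_max = arccos|n̂_z| ≈ 83.0°.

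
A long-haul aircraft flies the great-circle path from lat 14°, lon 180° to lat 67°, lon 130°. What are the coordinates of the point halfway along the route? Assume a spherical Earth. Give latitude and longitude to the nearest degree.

≈ lat 43°, lon 166°

Convert each endpoint to a unit vector on the sphere (x = cos φ cos λ, y = cos φ sin λ, z = sin φ).
The central angle between the endpoints is δ = arccos(p₁·p₂) ≈ 1.086 rad (62.2°).
Interpolate at f = 1/2 with slerp weights a = sin((1−f)δ)/sin δ ≈ 0.584, b = sin(fδ)/sin δ ≈ 0.584.
p = a·p₁ + b·p₂ ≈ (-0.713, 0.175, 0.679); φ = arcsin(p_z) ≈ 42.75°, λ = atan2(p_y, p_x) ≈ 166.23°.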